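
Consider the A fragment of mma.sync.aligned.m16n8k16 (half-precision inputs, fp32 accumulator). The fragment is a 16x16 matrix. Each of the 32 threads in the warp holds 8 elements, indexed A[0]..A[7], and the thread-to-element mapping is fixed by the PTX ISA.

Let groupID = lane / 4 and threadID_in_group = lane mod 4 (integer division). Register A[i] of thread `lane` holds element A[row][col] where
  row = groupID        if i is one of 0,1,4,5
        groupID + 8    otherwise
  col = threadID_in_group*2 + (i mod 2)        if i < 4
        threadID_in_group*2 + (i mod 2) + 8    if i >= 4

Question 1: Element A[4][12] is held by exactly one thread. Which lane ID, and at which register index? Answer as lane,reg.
18,4

r: 4->gid=4,r8=0  c: 12->c8=1,tid=2,i&1=0
L=4*4+2=18  i=1*4+0*2+0=4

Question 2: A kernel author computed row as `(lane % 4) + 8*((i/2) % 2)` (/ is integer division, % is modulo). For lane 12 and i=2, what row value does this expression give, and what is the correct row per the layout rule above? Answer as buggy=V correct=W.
`(lane % 4) + 8*((i/2) % 2)`[12,2]->8
lane 12->12/4=3, 12 mod 4=0
i=2  r:3+8->11  c:2·0+0+0->0
row: 8 vs 11

buggy=8 correct=11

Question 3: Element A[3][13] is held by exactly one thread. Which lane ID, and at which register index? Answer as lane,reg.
14,5

r=3->g=3,rb=0  c=13->cb=1,t=2,b0=1
L=3*4+2=14  i=1*4+0*2+1=5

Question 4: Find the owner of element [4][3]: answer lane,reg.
r: 4->gid=4,r8=0  c: 3->c8=0,tid=1,i&1=1
L=4*4+1=17  i=0*4+0*2+1=1

17,1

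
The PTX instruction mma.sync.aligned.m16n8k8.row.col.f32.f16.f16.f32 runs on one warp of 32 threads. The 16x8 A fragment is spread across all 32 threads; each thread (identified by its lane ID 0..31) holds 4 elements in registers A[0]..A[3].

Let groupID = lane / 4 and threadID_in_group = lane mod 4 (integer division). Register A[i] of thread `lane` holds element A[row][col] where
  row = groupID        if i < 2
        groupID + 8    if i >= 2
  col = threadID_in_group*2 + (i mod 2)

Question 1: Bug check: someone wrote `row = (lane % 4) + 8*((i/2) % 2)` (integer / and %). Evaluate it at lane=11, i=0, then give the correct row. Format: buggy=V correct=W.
buggy=3 correct=2

`(lane % 4) + 8*((i/2) % 2)`[11,0]->3
L=11->g=11>>2=2, t=11&3=3
[0]->row 2+0=2  col 3·2+0=6
row: 3 vs 2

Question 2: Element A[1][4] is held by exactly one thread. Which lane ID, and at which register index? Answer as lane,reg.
6,0

r=1→G=1,rhi=0  c=4→T=2,p=0
L=1*4+2=6  i=0*2+0=0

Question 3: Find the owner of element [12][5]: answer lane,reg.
r=12->g=4,rb=1  c=5->t=2,b0=1
L=4*4+2=18  i=1*2+1=3

18,3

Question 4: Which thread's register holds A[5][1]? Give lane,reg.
20,1

r=5⇒gr=5,Rb=0  c=1⇒th=0,odd=1
L=5*4+0=20  i=0*2+1=1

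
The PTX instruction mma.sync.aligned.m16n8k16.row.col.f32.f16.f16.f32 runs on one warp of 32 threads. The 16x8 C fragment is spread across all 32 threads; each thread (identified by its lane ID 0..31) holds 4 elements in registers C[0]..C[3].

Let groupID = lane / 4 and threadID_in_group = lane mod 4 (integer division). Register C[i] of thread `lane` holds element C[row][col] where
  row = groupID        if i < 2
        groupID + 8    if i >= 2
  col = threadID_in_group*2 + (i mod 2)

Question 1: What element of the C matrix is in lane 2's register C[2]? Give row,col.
2: grp=0,tig=2
[2] (0+8,2*2+0) = (8,4)

8,4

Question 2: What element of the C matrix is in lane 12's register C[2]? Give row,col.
11,0

12: gr=3,th=0
[2] (3+8,0*2+0) = (11,0)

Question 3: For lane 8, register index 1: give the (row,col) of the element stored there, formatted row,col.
L=8->g=8>>2=2, t=8&3=0
[1]->row 2+0=2  col 0·2+1=1

2,1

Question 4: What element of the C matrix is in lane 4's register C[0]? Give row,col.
lane 4: G=1 (4/4), T=0 (4%4)
i=0: r=1+0=1, c=0*2+0=0

1,0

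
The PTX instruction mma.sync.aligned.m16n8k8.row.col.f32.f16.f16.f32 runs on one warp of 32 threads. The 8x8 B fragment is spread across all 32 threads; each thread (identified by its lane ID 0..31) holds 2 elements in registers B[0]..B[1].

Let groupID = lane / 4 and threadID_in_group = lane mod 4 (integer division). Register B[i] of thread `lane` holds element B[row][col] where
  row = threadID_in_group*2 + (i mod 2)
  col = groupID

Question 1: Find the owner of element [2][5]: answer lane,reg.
21,0

c=5->g=5  r=2->t=1,b0=0
L=5*4+1=21  i=0=0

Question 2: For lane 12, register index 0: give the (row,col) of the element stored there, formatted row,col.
L=12->g=12>>2=3, t=12&3=0
[0]->row 0·2+0=0  col g=3

0,3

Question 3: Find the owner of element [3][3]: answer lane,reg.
c=3->g=3  r=3->t=1,b0=1
L=3*4+1=13  i=1=1

13,1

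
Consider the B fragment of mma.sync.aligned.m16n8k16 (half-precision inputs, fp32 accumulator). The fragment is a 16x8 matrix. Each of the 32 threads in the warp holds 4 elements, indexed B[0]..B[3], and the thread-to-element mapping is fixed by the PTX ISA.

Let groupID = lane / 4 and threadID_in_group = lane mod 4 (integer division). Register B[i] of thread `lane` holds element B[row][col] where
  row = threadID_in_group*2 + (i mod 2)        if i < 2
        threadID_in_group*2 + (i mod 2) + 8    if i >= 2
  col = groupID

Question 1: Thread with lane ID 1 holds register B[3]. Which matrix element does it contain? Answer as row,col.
11,0

L=1⇒gr=1>>2=0, th=1&3=1
[3]⇒row 1·2+1+8=11  col gr=0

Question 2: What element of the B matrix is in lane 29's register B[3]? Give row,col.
11,7

lane 29: g=7 (29/4), t=1 (29%4)
i=3: r=1*2+1+8=11, c=g=7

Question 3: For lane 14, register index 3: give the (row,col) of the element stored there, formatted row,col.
13,3

L=14->gid=14>>2=3, tid=14&3=2
[3]->row 2·2+1+8=13  col gid=3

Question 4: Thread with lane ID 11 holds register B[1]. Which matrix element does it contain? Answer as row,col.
lane 11=>11/4=2, 11 mod 4=3
i=1  r:2·3+1+0=>7  c:2

7,2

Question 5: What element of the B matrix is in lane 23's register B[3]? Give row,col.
15,5

23: grp=5,tig=3
[3] (3*2+1+8,5) = (15,5)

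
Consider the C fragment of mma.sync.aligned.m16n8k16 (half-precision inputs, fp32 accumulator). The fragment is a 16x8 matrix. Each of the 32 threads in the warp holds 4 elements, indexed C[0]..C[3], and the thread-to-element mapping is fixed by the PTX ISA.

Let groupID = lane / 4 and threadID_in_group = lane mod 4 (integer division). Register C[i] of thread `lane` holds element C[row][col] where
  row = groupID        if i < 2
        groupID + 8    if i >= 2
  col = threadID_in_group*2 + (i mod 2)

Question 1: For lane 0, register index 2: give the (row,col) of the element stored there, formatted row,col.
8,0

L=0⇒gr=0>>2=0, th=0&3=0
[2]⇒row 0+8=8  col 0·2+0=0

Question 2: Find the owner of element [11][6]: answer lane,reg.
15,2

r=11->g=3,rb=1  c=6->t=3,b0=0
L=3*4+3=15  i=1*2+0=2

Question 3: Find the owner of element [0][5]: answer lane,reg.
2,1

r=0⇒gr=0,Rb=0  c=5⇒th=2,odd=1
L=0*4+2=2  i=0*2+1=1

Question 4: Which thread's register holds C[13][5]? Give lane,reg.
r: 13->gid=5,r8=1  c: 5->tid=2,i&1=1
L=5*4+2=22  i=1*2+1=3

22,3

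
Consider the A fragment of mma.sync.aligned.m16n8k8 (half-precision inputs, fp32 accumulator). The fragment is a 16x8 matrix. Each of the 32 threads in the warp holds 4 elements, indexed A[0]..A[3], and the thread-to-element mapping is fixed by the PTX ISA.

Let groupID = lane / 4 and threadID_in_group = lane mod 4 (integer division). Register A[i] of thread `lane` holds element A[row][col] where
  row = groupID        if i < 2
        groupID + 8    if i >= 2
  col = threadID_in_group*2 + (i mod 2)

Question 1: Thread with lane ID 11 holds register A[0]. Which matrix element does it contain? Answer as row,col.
L=11->g=11>>2=2, t=11&3=3
[0]->row 2+0=2  col 3·2+0=6

2,6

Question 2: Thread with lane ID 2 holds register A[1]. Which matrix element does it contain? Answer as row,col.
lane 2: G=0 (2/4), T=2 (2%4)
i=1: r=0+0=0, c=2*2+1=5

0,5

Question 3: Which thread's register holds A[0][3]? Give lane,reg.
r: 0->gid=0,r8=0  c: 3->tid=1,i&1=1
L=0*4+1=1  i=0*2+1=1

1,1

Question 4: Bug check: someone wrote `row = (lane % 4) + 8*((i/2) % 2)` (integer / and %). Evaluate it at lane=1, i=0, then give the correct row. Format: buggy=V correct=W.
buggy=1 correct=0

`(lane % 4) + 8*((i/2) % 2)`[1,0]⇒1
1: gr=0,th=1
[0] (0+0,1*2+0) = (0,2)
row: 1 vs 0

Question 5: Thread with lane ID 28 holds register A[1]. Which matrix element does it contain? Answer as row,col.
lane 28: G=7 (28/4), T=0 (28%4)
i=1: r=7+0=7, c=0*2+1=1

7,1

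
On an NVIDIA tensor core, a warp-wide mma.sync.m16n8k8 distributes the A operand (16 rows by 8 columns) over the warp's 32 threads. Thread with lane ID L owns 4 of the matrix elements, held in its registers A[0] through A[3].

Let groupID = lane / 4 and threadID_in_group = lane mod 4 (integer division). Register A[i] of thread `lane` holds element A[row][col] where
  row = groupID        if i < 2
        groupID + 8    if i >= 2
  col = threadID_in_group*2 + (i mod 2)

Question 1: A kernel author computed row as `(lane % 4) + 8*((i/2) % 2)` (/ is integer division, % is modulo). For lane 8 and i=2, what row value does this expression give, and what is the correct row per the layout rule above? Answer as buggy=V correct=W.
`(lane % 4) + 8*((i/2) % 2)`[8,2]=>8
L=8=>grp=8>>2=2, tig=8&3=0
[2]=>row 2+8=10  col 0·2+0=0
row: 8 vs 10

buggy=8 correct=10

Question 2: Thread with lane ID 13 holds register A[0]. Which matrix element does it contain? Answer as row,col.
L=13=>grp=13>>2=3, tig=13&3=1
[0]=>row 3+0=3  col 1·2+0=2

3,2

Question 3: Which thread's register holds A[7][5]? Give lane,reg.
r=7->g=7,rb=0  c=5->t=2,b0=1
L=7*4+2=30  i=0*2+1=1

30,1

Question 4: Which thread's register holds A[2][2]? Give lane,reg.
9,0

r=2⇒gr=2,Rb=0  c=2⇒th=1,odd=0
L=2*4+1=9  i=0*2+0=0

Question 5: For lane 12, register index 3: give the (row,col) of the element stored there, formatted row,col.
11,1

lane 12->12/4=3, 12 mod 4=0
i=3  r:3+8->11  c:2·0+1->1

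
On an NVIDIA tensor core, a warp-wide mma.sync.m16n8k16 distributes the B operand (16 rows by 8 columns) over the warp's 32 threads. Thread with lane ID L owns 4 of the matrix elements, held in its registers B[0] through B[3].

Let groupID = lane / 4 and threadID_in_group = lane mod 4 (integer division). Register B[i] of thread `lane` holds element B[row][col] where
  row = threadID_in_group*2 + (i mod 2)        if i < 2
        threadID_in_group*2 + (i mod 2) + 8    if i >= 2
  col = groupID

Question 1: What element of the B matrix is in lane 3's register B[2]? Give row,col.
14,0

lane 3: grp=0 (3/4), tig=3 (3%4)
i=2: r=3*2+0+8=14, c=grp=0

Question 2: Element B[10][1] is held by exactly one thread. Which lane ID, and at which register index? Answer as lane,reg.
5,2

c=1→G=1  r=10→rhi=1,T=1,p=0
L=1*4+1=5  i=1*2+0=2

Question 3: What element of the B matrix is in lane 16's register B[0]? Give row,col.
lane 16→16/4=4, 16 mod 4=0
i=0  r:2·0+0+0→0  c:4

0,4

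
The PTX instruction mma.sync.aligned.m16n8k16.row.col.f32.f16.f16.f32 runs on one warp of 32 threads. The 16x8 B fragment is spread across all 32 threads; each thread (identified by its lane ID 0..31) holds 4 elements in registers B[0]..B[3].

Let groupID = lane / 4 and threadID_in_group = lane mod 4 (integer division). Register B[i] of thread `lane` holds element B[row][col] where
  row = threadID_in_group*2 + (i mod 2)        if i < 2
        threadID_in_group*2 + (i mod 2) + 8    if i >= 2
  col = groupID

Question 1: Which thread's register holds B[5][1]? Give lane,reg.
c=1⇒gr=1  r=5⇒Rb=0,th=2,odd=1
L=1*4+2=6  i=0*2+1=1

6,1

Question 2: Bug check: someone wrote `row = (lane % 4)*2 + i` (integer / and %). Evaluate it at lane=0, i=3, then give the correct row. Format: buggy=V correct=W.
buggy=3 correct=9

`(lane % 4)*2 + i`[0,3]=>3
lane 0=>0/4=0, 0 mod 4=0
i=3  r:2·0+1+8=>9  c:0
row: 3 vs 9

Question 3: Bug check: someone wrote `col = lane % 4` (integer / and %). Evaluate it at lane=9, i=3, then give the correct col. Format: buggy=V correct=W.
buggy=1 correct=2

`lane % 4`[9,3]->1
lane 9->9/4=2, 9 mod 4=1
i=3  r:2·1+1+8->11  c:2
col: 1 vs 2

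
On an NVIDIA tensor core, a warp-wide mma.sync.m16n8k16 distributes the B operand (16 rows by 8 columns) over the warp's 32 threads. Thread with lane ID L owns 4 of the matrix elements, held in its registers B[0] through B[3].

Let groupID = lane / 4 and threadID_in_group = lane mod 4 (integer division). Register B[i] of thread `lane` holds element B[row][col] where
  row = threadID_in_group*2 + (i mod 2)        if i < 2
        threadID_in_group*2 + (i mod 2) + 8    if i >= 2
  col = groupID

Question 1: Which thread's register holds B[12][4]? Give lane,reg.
18,2

c: 4->gid=4  r: 12->r8=1,tid=2,i&1=0
L=4*4+2=18  i=1*2+0=2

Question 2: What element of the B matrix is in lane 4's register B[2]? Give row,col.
8,1

L=4->g=4>>2=1, t=4&3=0
[2]->row 0·2+0+8=8  col g=1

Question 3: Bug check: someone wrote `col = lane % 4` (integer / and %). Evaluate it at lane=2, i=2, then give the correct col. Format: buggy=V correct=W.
buggy=2 correct=0

`lane % 4`[2,2]⇒2
lane 2⇒2/4=0, 2 mod 4=2
i=2  r:2·2+0+8⇒12  c:0
col: 2 vs 0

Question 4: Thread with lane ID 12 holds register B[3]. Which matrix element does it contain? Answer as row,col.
9,3

lane 12: G=3 (12/4), T=0 (12%4)
i=3: r=0*2+1+8=9, c=G=3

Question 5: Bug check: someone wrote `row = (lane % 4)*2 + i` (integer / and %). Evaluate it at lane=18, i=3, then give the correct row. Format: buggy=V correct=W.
buggy=7 correct=13

`(lane % 4)*2 + i`[18,3]->7
18: gid=4,tid=2
[3] (2*2+1+8,4) = (13,4)
row: 7 vs 13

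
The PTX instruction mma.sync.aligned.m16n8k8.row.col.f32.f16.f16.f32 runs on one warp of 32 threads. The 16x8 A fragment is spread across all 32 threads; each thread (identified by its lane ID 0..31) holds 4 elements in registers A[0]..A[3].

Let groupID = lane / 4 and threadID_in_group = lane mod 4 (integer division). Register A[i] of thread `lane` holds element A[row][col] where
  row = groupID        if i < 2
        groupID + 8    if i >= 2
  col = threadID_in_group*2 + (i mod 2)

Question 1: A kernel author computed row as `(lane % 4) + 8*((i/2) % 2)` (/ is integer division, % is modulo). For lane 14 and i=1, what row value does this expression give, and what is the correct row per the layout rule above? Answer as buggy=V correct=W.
`(lane % 4) + 8*((i/2) % 2)`[14,1]→2
lane 14→14/4=3, 14 mod 4=2
i=1  r:3+0→3  c:2·2+1→5
row: 2 vs 3

buggy=2 correct=3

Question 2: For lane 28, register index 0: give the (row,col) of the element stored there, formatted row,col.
7,0

28: grp=7,tig=0
[0] (7+0,0*2+0) = (7,0)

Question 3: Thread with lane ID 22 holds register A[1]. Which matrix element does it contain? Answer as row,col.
lane 22->22/4=5, 22 mod 4=2
i=1  r:5+0->5  c:2·2+1->5

5,5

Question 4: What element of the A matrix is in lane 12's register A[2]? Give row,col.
11,0

12: gid=3,tid=0
[2] (3+8,0*2+0) = (11,0)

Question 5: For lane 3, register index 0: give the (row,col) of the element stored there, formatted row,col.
0,6

3: G=0,T=3
[0] (0+0,3*2+0) = (0,6)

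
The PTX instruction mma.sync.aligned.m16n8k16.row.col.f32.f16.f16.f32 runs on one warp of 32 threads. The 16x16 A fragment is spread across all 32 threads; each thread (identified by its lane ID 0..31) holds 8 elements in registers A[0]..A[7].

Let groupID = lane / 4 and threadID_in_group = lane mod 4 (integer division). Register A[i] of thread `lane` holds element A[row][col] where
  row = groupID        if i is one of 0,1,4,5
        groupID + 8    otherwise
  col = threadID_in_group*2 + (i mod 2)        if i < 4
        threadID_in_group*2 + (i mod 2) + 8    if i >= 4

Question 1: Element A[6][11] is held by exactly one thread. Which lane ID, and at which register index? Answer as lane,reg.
r=6->g=6,rb=0  c=11->cb=1,t=1,b0=1
L=6*4+1=25  i=1*4+0*2+1=5

25,5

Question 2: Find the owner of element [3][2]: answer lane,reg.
13,0

r: 3->gid=3,r8=0  c: 2->c8=0,tid=1,i&1=0
L=3*4+1=13  i=0*4+0*2+0=0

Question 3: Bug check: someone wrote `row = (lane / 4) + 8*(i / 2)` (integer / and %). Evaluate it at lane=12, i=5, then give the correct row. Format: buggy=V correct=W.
buggy=19 correct=3

`(lane / 4) + 8*(i / 2)`[12,5]→19
12: G=3,T=0
[5] (3+0,0*2+1+8) = (3,9)
row: 19 vs 3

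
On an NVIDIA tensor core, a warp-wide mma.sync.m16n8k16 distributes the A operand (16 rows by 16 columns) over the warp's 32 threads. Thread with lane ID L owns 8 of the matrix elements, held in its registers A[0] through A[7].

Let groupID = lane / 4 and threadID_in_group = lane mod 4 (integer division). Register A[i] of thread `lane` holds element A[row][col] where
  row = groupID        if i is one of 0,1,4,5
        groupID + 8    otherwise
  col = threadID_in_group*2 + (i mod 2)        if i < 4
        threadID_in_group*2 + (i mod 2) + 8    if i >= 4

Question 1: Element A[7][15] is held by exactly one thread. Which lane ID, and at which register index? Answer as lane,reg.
31,5

r=7->g=7,rb=0  c=15->cb=1,t=3,b0=1
L=7*4+3=31  i=1*4+0*2+1=5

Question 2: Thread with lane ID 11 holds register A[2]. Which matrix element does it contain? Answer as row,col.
10,6

11: G=2,T=3
[2] (2+8,3*2+0+0) = (10,6)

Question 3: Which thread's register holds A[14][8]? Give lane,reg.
24,6

r=14⇒gr=6,Rb=1  c=8⇒Cb=1,th=0,odd=0
L=6*4+0=24  i=1*4+1*2+0=6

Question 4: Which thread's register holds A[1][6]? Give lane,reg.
r=1->g=1,rb=0  c=6->cb=0,t=3,b0=0
L=1*4+3=7  i=0*4+0*2+0=0

7,0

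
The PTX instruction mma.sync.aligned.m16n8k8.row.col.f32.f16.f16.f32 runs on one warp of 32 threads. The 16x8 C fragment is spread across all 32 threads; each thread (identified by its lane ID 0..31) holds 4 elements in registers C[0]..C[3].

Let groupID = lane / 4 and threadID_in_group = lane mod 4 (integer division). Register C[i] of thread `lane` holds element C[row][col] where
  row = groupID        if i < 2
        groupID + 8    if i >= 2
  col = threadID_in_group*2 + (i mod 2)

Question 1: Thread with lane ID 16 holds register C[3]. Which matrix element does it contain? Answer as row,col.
12,1

lane 16: G=4 (16/4), T=0 (16%4)
i=3: r=4+8=12, c=0*2+1=1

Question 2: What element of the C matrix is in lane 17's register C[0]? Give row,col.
4,2

17: gid=4,tid=1
[0] (4+0,1*2+0) = (4,2)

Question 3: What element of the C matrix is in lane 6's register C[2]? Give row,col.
9,4

lane 6: g=1 (6/4), t=2 (6%4)
i=2: r=1+8=9, c=2*2+0=4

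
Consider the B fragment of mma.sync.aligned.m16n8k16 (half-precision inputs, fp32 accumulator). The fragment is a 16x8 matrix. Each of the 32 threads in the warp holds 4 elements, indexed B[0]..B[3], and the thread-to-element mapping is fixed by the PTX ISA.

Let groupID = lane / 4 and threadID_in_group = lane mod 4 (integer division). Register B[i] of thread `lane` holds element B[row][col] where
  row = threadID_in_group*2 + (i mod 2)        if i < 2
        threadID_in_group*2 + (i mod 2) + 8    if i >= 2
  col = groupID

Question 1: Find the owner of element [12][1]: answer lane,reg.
c: 1->gid=1  r: 12->r8=1,tid=2,i&1=0
L=1*4+2=6  i=1*2+0=2

6,2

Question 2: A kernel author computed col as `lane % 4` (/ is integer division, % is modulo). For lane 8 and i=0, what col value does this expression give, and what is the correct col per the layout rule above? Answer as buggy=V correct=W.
buggy=0 correct=2

`lane % 4`[8,0]→0
L=8→G=8>>2=2, T=8&3=0
[0]→row 0·2+0+0=0  col G=2
col: 0 vs 2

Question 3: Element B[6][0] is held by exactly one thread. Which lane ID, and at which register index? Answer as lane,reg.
3,0

c=0⇒gr=0  r=6⇒Rb=0,th=3,odd=0
L=0*4+3=3  i=0*2+0=0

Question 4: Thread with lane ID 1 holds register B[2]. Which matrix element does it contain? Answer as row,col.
10,0

1: G=0,T=1
[2] (1*2+0+8,0) = (10,0)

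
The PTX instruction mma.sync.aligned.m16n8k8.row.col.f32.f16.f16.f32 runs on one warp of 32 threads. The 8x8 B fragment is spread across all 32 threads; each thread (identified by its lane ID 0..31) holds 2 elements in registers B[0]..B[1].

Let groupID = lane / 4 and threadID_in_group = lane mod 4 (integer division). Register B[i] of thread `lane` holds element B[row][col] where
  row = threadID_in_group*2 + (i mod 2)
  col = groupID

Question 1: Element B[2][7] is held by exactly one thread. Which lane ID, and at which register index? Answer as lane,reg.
c=7→G=7  r=2→T=1,p=0
L=7*4+1=29  i=0=0

29,0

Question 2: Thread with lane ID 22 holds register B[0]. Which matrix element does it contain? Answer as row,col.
L=22→G=22>>2=5, T=22&3=2
[0]→row 2·2+0=4  col G=5

4,5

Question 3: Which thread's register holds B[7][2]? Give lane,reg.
c=2->g=2  r=7->t=3,b0=1
L=2*4+3=11  i=1=1

11,1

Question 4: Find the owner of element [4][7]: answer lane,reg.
c: 7->gid=7  r: 4->tid=2,i&1=0
L=7*4+2=30  i=0=0

30,0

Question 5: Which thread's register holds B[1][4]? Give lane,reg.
c: 4->gid=4  r: 1->tid=0,i&1=1
L=4*4+0=16  i=1=1

16,1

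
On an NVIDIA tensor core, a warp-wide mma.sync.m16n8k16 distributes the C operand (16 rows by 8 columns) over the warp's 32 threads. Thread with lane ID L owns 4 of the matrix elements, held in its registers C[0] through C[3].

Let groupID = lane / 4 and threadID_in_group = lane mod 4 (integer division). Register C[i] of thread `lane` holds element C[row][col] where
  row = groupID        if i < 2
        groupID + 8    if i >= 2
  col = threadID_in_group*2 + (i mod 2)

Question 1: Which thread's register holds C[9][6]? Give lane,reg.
7,2

r: 9->gid=1,r8=1  c: 6->tid=3,i&1=0
L=1*4+3=7  i=1*2+0=2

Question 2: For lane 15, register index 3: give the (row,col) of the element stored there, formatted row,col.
11,7

L=15⇒gr=15>>2=3, th=15&3=3
[3]⇒row 3+8=11  col 3·2+1=7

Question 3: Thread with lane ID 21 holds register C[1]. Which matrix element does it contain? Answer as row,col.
5,3

lane 21⇒21/4=5, 21 mod 4=1
i=1  r:5+0⇒5  c:2·1+1⇒3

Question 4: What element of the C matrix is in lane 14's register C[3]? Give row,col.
11,5

L=14→G=14>>2=3, T=14&3=2
[3]→row 3+8=11  col 2·2+1=5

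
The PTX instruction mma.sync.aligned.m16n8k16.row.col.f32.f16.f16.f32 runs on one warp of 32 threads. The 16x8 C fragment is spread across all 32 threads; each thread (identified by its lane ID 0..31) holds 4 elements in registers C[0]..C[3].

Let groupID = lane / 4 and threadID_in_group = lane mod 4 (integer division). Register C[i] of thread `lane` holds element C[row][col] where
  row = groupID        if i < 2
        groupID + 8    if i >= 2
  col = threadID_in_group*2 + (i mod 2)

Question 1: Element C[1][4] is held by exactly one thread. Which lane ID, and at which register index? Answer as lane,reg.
6,0

r:1=>grp=1,rB=0  c:4=>tig=2,lo=0
L=1*4+2=6  i=0*2+0=0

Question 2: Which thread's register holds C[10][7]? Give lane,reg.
r=10⇒gr=2,Rb=1  c=7⇒th=3,odd=1
L=2*4+3=11  i=1*2+1=3

11,3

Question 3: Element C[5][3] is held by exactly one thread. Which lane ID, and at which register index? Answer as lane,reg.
r=5→G=5,rhi=0  c=3→T=1,p=1
L=5*4+1=21  i=0*2+1=1

21,1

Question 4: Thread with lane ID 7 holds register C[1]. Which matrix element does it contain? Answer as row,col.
7: grp=1,tig=3
[1] (1+0,3*2+1) = (1,7)

1,7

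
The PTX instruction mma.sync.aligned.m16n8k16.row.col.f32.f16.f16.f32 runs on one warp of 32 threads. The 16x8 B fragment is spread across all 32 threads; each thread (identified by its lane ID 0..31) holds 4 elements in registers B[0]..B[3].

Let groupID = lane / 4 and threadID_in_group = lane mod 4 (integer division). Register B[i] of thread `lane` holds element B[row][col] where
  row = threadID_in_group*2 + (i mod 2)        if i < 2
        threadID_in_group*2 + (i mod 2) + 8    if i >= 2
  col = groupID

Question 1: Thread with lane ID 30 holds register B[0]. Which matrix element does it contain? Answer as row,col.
4,7

L=30->g=30>>2=7, t=30&3=2
[0]->row 2·2+0+0=4  col g=7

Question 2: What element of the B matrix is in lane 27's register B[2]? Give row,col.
lane 27: g=6 (27/4), t=3 (27%4)
i=2: r=3*2+0+8=14, c=g=6

14,6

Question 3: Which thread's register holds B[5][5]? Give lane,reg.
c=5->g=5  r=5->rb=0,t=2,b0=1
L=5*4+2=22  i=0*2+1=1

22,1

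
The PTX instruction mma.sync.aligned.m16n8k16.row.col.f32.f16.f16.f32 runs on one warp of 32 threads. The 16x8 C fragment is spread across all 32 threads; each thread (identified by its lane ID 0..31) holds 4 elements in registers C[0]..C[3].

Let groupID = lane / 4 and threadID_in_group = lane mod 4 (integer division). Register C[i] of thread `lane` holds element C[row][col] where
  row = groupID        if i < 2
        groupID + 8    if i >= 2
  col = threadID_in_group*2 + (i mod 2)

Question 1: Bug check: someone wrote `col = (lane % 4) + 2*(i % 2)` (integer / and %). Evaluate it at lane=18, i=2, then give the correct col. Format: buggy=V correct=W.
buggy=2 correct=4

`(lane % 4) + 2*(i % 2)`[18,2]→2
lane 18: G=4 (18/4), T=2 (18%4)
i=2: r=4+8=12, c=2*2+0=4
col: 2 vs 4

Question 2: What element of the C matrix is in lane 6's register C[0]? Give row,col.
1,4

L=6->g=6>>2=1, t=6&3=2
[0]->row 1+0=1  col 2·2+0=4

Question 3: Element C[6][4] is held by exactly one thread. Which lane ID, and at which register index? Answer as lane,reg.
26,0

r=6->g=6,rb=0  c=4->t=2,b0=0
L=6*4+2=26  i=0*2+0=0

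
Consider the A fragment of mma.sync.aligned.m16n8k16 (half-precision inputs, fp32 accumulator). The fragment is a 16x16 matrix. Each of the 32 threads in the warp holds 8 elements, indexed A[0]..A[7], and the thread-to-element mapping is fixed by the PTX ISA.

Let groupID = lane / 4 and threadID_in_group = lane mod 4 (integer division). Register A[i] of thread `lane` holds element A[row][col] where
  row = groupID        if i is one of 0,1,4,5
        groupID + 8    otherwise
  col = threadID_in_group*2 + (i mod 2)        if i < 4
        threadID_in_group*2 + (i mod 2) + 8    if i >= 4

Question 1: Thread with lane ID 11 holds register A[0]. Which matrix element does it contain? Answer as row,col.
2,6

L=11→G=11>>2=2, T=11&3=3
[0]→row 2+0=2  col 3·2+0+0=6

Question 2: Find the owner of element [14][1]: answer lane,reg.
24,3

r=14→G=6,rhi=1  c=1→chi=0,T=0,p=1
L=6*4+0=24  i=0*4+1*2+1=3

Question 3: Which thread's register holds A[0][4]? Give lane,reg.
r=0⇒gr=0,Rb=0  c=4⇒Cb=0,th=2,odd=0
L=0*4+2=2  i=0*4+0*2+0=0

2,0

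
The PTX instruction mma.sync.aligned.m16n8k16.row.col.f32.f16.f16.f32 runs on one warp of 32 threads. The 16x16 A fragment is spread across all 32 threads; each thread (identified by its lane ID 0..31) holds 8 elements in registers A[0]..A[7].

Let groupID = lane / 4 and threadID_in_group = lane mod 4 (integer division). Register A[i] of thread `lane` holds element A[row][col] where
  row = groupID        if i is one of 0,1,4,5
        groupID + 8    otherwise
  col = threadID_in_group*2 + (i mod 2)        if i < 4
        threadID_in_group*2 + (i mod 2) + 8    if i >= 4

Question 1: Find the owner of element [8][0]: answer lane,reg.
0,2

r=8->g=0,rb=1  c=0->cb=0,t=0,b0=0
L=0*4+0=0  i=0*4+1*2+0=2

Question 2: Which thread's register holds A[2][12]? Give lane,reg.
10,4

r:2=>grp=2,rB=0  c:12=>cB=1,tig=2,lo=0
L=2*4+2=10  i=1*4+0*2+0=4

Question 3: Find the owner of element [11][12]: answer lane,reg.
14,6

r=11->g=3,rb=1  c=12->cb=1,t=2,b0=0
L=3*4+2=14  i=1*4+1*2+0=6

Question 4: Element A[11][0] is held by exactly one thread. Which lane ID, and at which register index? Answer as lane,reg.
12,2

r=11⇒gr=3,Rb=1  c=0⇒Cb=0,th=0,odd=0
L=3*4+0=12  i=0*4+1*2+0=2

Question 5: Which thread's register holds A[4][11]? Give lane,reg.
r=4->g=4,rb=0  c=11->cb=1,t=1,b0=1
L=4*4+1=17  i=1*4+0*2+1=5

17,5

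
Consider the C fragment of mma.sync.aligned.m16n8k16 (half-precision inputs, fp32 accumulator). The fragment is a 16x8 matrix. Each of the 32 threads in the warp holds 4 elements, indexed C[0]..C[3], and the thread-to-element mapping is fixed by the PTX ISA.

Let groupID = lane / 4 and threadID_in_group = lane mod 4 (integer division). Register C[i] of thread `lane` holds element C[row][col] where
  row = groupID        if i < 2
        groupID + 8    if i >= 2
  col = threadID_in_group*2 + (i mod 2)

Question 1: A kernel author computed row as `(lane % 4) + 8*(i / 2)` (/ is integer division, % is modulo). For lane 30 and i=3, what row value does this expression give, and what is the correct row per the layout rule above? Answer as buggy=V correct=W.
`(lane % 4) + 8*(i / 2)`[30,3]→10
L=30→G=30>>2=7, T=30&3=2
[3]→row 7+8=15  col 2·2+1=5
row: 10 vs 15

buggy=10 correct=15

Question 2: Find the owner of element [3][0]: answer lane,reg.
r=3⇒gr=3,Rb=0  c=0⇒th=0,odd=0
L=3*4+0=12  i=0*2+0=0

12,0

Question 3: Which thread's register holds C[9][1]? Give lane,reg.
4,3

r:9=>grp=1,rB=1  c:1=>tig=0,lo=1
L=1*4+0=4  i=1*2+1=3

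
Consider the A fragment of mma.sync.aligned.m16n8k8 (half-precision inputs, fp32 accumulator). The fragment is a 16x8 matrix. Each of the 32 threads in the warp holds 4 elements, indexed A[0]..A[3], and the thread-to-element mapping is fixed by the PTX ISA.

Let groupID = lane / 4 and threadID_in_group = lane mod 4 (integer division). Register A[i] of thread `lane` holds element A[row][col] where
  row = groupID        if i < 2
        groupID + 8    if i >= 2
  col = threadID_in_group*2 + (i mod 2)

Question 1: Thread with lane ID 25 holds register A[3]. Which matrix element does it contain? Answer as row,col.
lane 25->25/4=6, 25 mod 4=1
i=3  r:6+8->14  c:2·1+1->3

14,3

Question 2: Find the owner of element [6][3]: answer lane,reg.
r=6->g=6,rb=0  c=3->t=1,b0=1
L=6*4+1=25  i=0*2+1=1

25,1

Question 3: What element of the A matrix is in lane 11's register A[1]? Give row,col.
lane 11->11/4=2, 11 mod 4=3
i=1  r:2+0->2  c:2·3+1->7

2,7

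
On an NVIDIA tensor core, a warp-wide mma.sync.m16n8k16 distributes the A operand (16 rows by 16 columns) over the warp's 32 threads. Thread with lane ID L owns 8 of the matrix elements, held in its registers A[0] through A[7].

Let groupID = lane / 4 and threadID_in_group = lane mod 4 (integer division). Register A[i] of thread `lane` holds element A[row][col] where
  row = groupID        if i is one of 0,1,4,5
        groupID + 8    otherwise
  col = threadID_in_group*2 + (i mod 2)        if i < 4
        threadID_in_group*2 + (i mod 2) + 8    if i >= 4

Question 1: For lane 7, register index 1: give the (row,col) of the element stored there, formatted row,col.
1,7

lane 7: gr=1 (7/4), th=3 (7%4)
i=1: r=1+0=1, c=3*2+1+0=7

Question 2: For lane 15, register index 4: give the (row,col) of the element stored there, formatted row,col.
3,14

15: g=3,t=3
[4] (3+0,3*2+0+8) = (3,14)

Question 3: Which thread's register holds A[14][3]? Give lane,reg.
r=14⇒gr=6,Rb=1  c=3⇒Cb=0,th=1,odd=1
L=6*4+1=25  i=0*4+1*2+1=3

25,3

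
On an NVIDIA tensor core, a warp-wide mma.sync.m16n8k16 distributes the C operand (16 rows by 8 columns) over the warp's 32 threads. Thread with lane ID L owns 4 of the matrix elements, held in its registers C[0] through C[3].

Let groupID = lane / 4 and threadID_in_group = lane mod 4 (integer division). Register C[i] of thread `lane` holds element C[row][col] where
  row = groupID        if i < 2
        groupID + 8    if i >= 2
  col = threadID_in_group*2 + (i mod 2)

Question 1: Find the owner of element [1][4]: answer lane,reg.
r=1⇒gr=1,Rb=0  c=4⇒th=2,odd=0
L=1*4+2=6  i=0*2+0=0

6,0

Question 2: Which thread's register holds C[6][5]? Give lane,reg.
26,1

r=6→G=6,rhi=0  c=5→T=2,p=1
L=6*4+2=26  i=0*2+1=1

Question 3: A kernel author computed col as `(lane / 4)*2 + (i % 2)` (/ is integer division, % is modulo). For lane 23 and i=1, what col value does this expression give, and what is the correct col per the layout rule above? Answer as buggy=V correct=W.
buggy=11 correct=7

`(lane / 4)*2 + (i % 2)`[23,1]->11
L=23->gid=23>>2=5, tid=23&3=3
[1]->row 5+0=5  col 3·2+1=7
col: 11 vs 7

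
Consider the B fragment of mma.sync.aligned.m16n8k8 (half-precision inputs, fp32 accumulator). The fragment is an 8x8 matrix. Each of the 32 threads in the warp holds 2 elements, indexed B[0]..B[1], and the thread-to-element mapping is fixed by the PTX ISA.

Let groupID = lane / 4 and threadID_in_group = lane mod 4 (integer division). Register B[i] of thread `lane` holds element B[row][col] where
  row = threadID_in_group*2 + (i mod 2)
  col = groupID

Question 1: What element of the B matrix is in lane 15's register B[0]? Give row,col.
6,3

L=15⇒gr=15>>2=3, th=15&3=3
[0]⇒row 3·2+0=6  col gr=3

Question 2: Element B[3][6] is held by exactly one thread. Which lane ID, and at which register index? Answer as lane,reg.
c=6⇒gr=6  r=3⇒th=1,odd=1
L=6*4+1=25  i=1=1

25,1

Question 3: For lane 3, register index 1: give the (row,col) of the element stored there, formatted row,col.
lane 3->3/4=0, 3 mod 4=3
i=1  r:2·3+1->7  c:0

7,0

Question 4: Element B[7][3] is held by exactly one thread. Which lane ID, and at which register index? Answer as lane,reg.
15,1

c=3→G=3  r=7→T=3,p=1
L=3*4+3=15  i=1=1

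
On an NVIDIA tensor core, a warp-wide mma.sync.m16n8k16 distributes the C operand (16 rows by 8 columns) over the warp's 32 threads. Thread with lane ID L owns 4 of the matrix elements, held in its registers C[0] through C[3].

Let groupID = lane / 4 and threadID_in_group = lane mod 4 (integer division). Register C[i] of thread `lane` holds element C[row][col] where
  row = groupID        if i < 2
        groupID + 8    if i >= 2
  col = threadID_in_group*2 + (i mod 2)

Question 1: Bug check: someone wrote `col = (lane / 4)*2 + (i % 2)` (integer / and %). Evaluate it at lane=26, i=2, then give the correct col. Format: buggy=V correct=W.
buggy=12 correct=4

`(lane / 4)*2 + (i % 2)`[26,2]->12
lane 26->26/4=6, 26 mod 4=2
i=2  r:6+8->14  c:2·2+0->4
col: 12 vs 4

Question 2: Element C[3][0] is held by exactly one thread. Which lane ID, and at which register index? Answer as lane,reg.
12,0

r=3→G=3,rhi=0  c=0→T=0,p=0
L=3*4+0=12  i=0*2+0=0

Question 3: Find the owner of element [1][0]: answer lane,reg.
4,0

r=1→G=1,rhi=0  c=0→T=0,p=0
L=1*4+0=4  i=0*2+0=0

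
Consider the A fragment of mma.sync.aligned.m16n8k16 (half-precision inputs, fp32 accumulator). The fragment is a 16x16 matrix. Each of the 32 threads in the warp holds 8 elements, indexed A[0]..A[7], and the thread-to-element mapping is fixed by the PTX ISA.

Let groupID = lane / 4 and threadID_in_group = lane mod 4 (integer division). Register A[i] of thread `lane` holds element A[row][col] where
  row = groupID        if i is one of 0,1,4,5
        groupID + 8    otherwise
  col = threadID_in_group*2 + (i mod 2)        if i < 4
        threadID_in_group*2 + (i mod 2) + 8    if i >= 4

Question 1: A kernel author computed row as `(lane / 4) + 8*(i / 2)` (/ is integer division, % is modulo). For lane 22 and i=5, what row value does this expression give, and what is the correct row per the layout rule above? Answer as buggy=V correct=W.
buggy=21 correct=5

`(lane / 4) + 8*(i / 2)`[22,5]⇒21
lane 22: gr=5 (22/4), th=2 (22%4)
i=5: r=5+0=5, c=2*2+1+8=13
row: 21 vs 5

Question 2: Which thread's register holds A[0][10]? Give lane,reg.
1,4

r: 0->gid=0,r8=0  c: 10->c8=1,tid=1,i&1=0
L=0*4+1=1  i=1*4+0*2+0=4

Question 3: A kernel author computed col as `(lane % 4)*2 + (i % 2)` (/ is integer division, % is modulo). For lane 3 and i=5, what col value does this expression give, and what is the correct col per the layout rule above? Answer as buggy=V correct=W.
`(lane % 4)*2 + (i % 2)`[3,5]=>7
lane 3=>3/4=0, 3 mod 4=3
i=5  r:0+0=>0  c:2·3+1+8=>15
col: 7 vs 15

buggy=7 correct=15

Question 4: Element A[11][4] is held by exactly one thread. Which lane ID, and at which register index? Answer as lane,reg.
14,2

r=11⇒gr=3,Rb=1  c=4⇒Cb=0,th=2,odd=0
L=3*4+2=14  i=0*4+1*2+0=2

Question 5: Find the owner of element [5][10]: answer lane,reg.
21,4

r=5⇒gr=5,Rb=0  c=10⇒Cb=1,th=1,odd=0
L=5*4+1=21  i=1*4+0*2+0=4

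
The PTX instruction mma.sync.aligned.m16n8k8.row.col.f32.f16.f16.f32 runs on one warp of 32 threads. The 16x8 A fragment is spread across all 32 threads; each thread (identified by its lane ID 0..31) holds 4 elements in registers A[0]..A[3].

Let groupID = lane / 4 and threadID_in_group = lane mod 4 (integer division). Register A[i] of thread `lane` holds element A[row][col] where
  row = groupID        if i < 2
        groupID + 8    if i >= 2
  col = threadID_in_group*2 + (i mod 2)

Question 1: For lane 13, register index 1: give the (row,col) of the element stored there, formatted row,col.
3,3

lane 13=>13/4=3, 13 mod 4=1
i=1  r:3+0=>3  c:2·1+1=>3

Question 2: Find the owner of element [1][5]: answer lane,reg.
r=1→G=1,rhi=0  c=5→T=2,p=1
L=1*4+2=6  i=0*2+1=1

6,1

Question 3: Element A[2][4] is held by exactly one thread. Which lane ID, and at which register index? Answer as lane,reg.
10,0

r: 2->gid=2,r8=0  c: 4->tid=2,i&1=0
L=2*4+2=10  i=0*2+0=0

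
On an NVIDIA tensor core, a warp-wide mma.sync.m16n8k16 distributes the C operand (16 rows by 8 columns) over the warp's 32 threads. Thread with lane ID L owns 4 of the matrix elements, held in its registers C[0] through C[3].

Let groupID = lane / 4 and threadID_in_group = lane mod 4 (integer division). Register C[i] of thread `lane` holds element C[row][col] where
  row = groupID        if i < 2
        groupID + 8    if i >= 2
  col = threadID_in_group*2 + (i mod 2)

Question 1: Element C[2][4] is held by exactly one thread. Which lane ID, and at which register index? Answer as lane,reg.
r=2⇒gr=2,Rb=0  c=4⇒th=2,odd=0
L=2*4+2=10  i=0*2+0=0

10,0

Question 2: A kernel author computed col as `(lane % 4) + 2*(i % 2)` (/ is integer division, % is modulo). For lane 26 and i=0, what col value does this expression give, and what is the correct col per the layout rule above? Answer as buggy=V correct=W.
buggy=2 correct=4

`(lane % 4) + 2*(i % 2)`[26,0]->2
lane 26->26/4=6, 26 mod 4=2
i=0  r:6+0->6  c:2·2+0->4
col: 2 vs 4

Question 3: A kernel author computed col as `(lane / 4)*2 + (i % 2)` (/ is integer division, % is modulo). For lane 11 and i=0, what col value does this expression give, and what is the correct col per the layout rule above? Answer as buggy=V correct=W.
`(lane / 4)*2 + (i % 2)`[11,0]->4
lane 11: g=2 (11/4), t=3 (11%4)
i=0: r=2+0=2, c=3*2+0=6
col: 4 vs 6

buggy=4 correct=6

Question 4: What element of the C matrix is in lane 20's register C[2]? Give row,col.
lane 20→20/4=5, 20 mod 4=0
i=2  r:5+8→13  c:2·0+0→0

13,0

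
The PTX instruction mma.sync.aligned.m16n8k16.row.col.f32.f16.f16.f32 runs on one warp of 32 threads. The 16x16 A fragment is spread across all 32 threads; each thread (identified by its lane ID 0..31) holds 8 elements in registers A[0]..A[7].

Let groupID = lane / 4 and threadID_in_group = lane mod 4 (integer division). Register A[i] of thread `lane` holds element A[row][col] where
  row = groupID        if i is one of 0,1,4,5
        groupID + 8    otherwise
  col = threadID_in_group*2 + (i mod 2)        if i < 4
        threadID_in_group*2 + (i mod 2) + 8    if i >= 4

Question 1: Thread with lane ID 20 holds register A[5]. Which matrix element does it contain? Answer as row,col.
5,9

L=20->g=20>>2=5, t=20&3=0
[5]->row 5+0=5  col 0·2+1+8=9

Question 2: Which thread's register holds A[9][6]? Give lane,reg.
7,2

r=9->g=1,rb=1  c=6->cb=0,t=3,b0=0
L=1*4+3=7  i=0*4+1*2+0=2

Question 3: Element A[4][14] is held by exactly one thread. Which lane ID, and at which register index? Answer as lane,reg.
r: 4->gid=4,r8=0  c: 14->c8=1,tid=3,i&1=0
L=4*4+3=19  i=1*4+0*2+0=4

19,4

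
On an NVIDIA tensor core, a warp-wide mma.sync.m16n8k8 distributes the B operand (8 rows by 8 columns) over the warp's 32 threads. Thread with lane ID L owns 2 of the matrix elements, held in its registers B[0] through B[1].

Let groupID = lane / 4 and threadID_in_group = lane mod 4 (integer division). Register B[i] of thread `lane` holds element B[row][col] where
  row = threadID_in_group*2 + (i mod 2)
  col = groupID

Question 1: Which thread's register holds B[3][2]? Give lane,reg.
9,1

c=2→G=2  r=3→T=1,p=1
L=2*4+1=9  i=1=1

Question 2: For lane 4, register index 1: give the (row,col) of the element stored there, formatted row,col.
4: g=1,t=0
[1] (0*2+1,1) = (1,1)

1,1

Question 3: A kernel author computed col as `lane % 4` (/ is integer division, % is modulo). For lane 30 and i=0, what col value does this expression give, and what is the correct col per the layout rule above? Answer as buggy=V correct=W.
`lane % 4`[30,0]->2
30: g=7,t=2
[0] (2*2+0,7) = (4,7)
col: 2 vs 7

buggy=2 correct=7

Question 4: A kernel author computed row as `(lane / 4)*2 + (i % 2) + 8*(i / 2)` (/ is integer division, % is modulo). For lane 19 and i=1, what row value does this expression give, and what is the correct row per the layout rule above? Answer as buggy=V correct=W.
buggy=9 correct=7

`(lane / 4)*2 + (i % 2) + 8*(i / 2)`[19,1]=>9
L=19=>grp=19>>2=4, tig=19&3=3
[1]=>row 3·2+1=7  col grp=4
row: 9 vs 7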